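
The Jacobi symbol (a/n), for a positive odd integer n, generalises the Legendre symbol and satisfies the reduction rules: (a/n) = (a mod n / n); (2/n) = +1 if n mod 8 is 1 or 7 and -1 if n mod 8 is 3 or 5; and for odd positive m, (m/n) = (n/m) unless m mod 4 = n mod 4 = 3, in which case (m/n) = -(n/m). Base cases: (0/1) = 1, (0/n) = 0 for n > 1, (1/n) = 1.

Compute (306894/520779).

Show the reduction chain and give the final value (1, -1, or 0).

0

306894 = 2^1·153447; (2/520779) = -1 since 520779 mod 8 = 3, so (306894/520779) = (-1)^1·(153447/520779); sign now -1
reciprocity: (153447/520779) = -1·(520779/153447) since 153447 mod 4 = 3, 520779 mod 4 = 3; sign now +1
(520779/153447) = (60438/153447)   [reduce mod 153447]
60438 = 2^1·30219; (2/153447) = +1 since 153447 mod 8 = 7, so (60438/153447) = (+1)^1·(30219/153447); sign now +1
reciprocity: (30219/153447) = -1·(153447/30219) since 30219 mod 4 = 3, 153447 mod 4 = 3; sign now -1
(153447/30219) = (2352/30219)   [reduce mod 30219]
2352 = 2^4·147; (2/30219) = -1 since 30219 mod 8 = 3, so (2352/30219) = (-1)^4·(147/30219); sign now -1
reciprocity: (147/30219) = -1·(30219/147) since 147 mod 4 = 3, 30219 mod 4 = 3; sign now +1
(30219/147) = (84/147)   [reduce mod 147]
84 = 2^2·21; (2/147) = -1 since 147 mod 8 = 3, so (84/147) = (-1)^2·(21/147); sign now +1
reciprocity: (21/147) = +1·(147/21) since 21 mod 4 = 1, 147 mod 4 = 3; sign now +1
(147/21) = (0/21)   [reduce mod 21]
(0/21) = 0   [gcd(a, n) > 1]; final value = 0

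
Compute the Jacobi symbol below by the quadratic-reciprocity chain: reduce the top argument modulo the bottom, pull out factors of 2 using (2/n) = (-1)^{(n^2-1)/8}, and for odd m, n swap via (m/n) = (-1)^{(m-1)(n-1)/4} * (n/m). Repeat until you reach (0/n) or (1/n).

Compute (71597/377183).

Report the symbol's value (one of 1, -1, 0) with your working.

reciprocity: (71597/377183) = +1·(377183/71597) since 71597 mod 4 = 1, 377183 mod 4 = 3; sign now +1
(377183/71597) = (19198/71597)   [reduce mod 71597]
19198 = 2^1·9599; (2/71597) = -1 since 71597 mod 8 = 5, so (19198/71597) = (-1)^1·(9599/71597); sign now -1
reciprocity: (9599/71597) = +1·(71597/9599) since 9599 mod 4 = 3, 71597 mod 4 = 1; sign now -1
(71597/9599) = (4404/9599)   [reduce mod 9599]
4404 = 2^2·1101; (2/9599) = +1 since 9599 mod 8 = 7, so (4404/9599) = (+1)^2·(1101/9599); sign now -1
reciprocity: (1101/9599) = +1·(9599/1101) since 1101 mod 4 = 1, 9599 mod 4 = 3; sign now -1
(9599/1101) = (791/1101)   [reduce mod 1101]
reciprocity: (791/1101) = +1·(1101/791) since 791 mod 4 = 3, 1101 mod 4 = 1; sign now -1
(1101/791) = (310/791)   [reduce mod 791]
310 = 2^1·155; (2/791) = +1 since 791 mod 8 = 7, so (310/791) = (+1)^1·(155/791); sign now -1
reciprocity: (155/791) = -1·(791/155) since 155 mod 4 = 3, 791 mod 4 = 3; sign now +1
(791/155) = (16/155)   [reduce mod 155]
16 = 2^4·1; (2/155) = -1 since 155 mod 8 = 3, so (16/155) = (-1)^4·(1/155); sign now +1
(1/155) = 1; final value = sign = +1

1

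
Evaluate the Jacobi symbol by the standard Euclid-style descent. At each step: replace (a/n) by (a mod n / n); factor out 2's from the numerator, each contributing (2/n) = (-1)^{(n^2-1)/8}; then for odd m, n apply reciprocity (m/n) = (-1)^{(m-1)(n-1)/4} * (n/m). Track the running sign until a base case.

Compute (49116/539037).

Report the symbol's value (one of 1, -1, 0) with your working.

0

factor out 2^2: 49116 = 2^2·12279; with 539037 mod 8 = 5, (2/539037) = -1; sign now +1; continue with (12279/539037)
flip (12279/539037) -> (539037/12279): both odd, 12279 mod 4 = 3, 539037 mod 4 = 1, so the flip contributes +1; sign now +1
(539037/12279): 539037 mod 12279 = 11040, so (539037/12279) = (11040/12279)
factor out 2^5: 11040 = 2^5·345; with 12279 mod 8 = 7, (2/12279) = +1; sign now +1; continue with (345/12279)
flip (345/12279) -> (12279/345): both odd, 345 mod 4 = 1, 12279 mod 4 = 3, so the flip contributes +1; sign now +1
(12279/345): 12279 mod 345 = 204, so (12279/345) = (204/345)
factor out 2^2: 204 = 2^2·51; with 345 mod 8 = 1, (2/345) = +1; sign now +1; continue with (51/345)
flip (51/345) -> (345/51): both odd, 51 mod 4 = 3, 345 mod 4 = 1, so the flip contributes +1; sign now +1
(345/51): 345 mod 51 = 39, so (345/51) = (39/51)
flip (39/51) -> (51/39): both odd, 39 mod 4 = 3, 51 mod 4 = 3, so the flip contributes -1; sign now -1
(51/39): 51 mod 39 = 12, so (51/39) = (12/39)
factor out 2^2: 12 = 2^2·3; with 39 mod 8 = 7, (2/39) = +1; sign now -1; continue with (3/39)
flip (3/39) -> (39/3): both odd, 3 mod 4 = 3, 39 mod 4 = 3, so the flip contributes -1; sign now +1
(39/3): 39 mod 3 = 0, so (39/3) = (0/3)
reached (0/3); gcd(a, n) > 1, so (0/3) = 0 and the symbol is 0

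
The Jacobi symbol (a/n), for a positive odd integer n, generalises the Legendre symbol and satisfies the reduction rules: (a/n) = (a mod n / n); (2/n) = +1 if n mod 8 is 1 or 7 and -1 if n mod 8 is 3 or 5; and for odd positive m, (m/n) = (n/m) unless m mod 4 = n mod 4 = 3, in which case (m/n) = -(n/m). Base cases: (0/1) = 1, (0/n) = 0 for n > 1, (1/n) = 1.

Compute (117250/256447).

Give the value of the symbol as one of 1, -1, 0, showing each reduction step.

117250 = 2^1·58625; (2/256447) = +1 since 256447 mod 8 = 7, so (117250/256447) = (+1)^1·(58625/256447); sign now +1
reciprocity: (58625/256447) = +1·(256447/58625) since 58625 mod 4 = 1, 256447 mod 4 = 3; sign now +1
(256447/58625) = (21947/58625)   [reduce mod 58625]
reciprocity: (21947/58625) = +1·(58625/21947) since 21947 mod 4 = 3, 58625 mod 4 = 1; sign now +1
(58625/21947) = (14731/21947)   [reduce mod 21947]
reciprocity: (14731/21947) = -1·(21947/14731) since 14731 mod 4 = 3, 21947 mod 4 = 3; sign now -1
(21947/14731) = (7216/14731)   [reduce mod 14731]
7216 = 2^4·451; (2/14731) = -1 since 14731 mod 8 = 3, so (7216/14731) = (-1)^4·(451/14731); sign now -1
reciprocity: (451/14731) = -1·(14731/451) since 451 mod 4 = 3, 14731 mod 4 = 3; sign now +1
(14731/451) = (299/451)   [reduce mod 451]
reciprocity: (299/451) = -1·(451/299) since 299 mod 4 = 3, 451 mod 4 = 3; sign now -1
(451/299) = (152/299)   [reduce mod 299]
152 = 2^3·19; (2/299) = -1 since 299 mod 8 = 3, so (152/299) = (-1)^3·(19/299); sign now +1
reciprocity: (19/299) = -1·(299/19) since 19 mod 4 = 3, 299 mod 4 = 3; sign now -1
(299/19) = (14/19)   [reduce mod 19]
14 = 2^1·7; (2/19) = -1 since 19 mod 8 = 3, so (14/19) = (-1)^1·(7/19); sign now +1
reciprocity: (7/19) = -1·(19/7) since 7 mod 4 = 3, 19 mod 4 = 3; sign now -1
(19/7) = (5/7)   [reduce mod 7]
reciprocity: (5/7) = +1·(7/5) since 5 mod 4 = 1, 7 mod 4 = 3; sign now -1
(7/5) = (2/5)   [reduce mod 5]
2 = 2^1·1; (2/5) = -1 since 5 mod 8 = 5, so (2/5) = (-1)^1·(1/5); sign now +1
(1/5) = 1; final value = sign = +1

1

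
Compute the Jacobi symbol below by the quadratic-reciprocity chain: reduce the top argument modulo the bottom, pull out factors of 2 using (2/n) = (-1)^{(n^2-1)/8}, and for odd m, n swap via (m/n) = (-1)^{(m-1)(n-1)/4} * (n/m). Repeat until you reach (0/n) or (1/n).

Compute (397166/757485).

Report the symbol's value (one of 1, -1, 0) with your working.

-1

factor out 2^1: 397166 = 2^1·198583; with 757485 mod 8 = 5, (2/757485) = -1; sign now -1; continue with (198583/757485)
flip (198583/757485) -> (757485/198583): both odd, 198583 mod 4 = 3, 757485 mod 4 = 1, so the flip contributes +1; sign now -1
(757485/198583): 757485 mod 198583 = 161736, so (757485/198583) = (161736/198583)
factor out 2^3: 161736 = 2^3·20217; with 198583 mod 8 = 7, (2/198583) = +1; sign now -1; continue with (20217/198583)
flip (20217/198583) -> (198583/20217): both odd, 20217 mod 4 = 1, 198583 mod 4 = 3, so the flip contributes +1; sign now -1
(198583/20217): 198583 mod 20217 = 16630, so (198583/20217) = (16630/20217)
factor out 2^1: 16630 = 2^1·8315; with 20217 mod 8 = 1, (2/20217) = +1; sign now -1; continue with (8315/20217)
flip (8315/20217) -> (20217/8315): both odd, 8315 mod 4 = 3, 20217 mod 4 = 1, so the flip contributes +1; sign now -1
(20217/8315): 20217 mod 8315 = 3587, so (20217/8315) = (3587/8315)
flip (3587/8315) -> (8315/3587): both odd, 3587 mod 4 = 3, 8315 mod 4 = 3, so the flip contributes -1; sign now +1
(8315/3587): 8315 mod 3587 = 1141, so (8315/3587) = (1141/3587)
flip (1141/3587) -> (3587/1141): both odd, 1141 mod 4 = 1, 3587 mod 4 = 3, so the flip contributes +1; sign now +1
(3587/1141): 3587 mod 1141 = 164, so (3587/1141) = (164/1141)
factor out 2^2: 164 = 2^2·41; with 1141 mod 8 = 5, (2/1141) = -1; sign now +1; continue with (41/1141)
flip (41/1141) -> (1141/41): both odd, 41 mod 4 = 1, 1141 mod 4 = 1, so the flip contributes +1; sign now +1
(1141/41): 1141 mod 41 = 34, so (1141/41) = (34/41)
factor out 2^1: 34 = 2^1·17; with 41 mod 8 = 1, (2/41) = +1; sign now +1; continue with (17/41)
flip (17/41) -> (41/17): both odd, 17 mod 4 = 1, 41 mod 4 = 1, so the flip contributes +1; sign now +1
(41/17): 41 mod 17 = 7, so (41/17) = (7/17)
flip (7/17) -> (17/7): both odd, 7 mod 4 = 3, 17 mod 4 = 1, so the flip contributes +1; sign now +1
(17/7): 17 mod 7 = 3, so (17/7) = (3/7)
flip (3/7) -> (7/3): both odd, 3 mod 4 = 3, 7 mod 4 = 3, so the flip contributes -1; sign now -1
(7/3): 7 mod 3 = 1, so (7/3) = (1/3)
reached (1/3) = 1, so the symbol is -1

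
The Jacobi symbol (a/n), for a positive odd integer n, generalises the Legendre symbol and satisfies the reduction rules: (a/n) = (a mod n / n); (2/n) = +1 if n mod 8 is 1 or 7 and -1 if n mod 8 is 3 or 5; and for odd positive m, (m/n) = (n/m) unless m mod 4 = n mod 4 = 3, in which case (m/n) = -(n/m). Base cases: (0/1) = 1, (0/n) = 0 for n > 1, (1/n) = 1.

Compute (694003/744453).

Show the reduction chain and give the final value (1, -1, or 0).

-1

flip (694003/744453) -> (744453/694003): both odd, 694003 mod 4 = 3, 744453 mod 4 = 1, so the flip contributes +1; sign now +1
(744453/694003): 744453 mod 694003 = 50450, so (744453/694003) = (50450/694003)
factor out 2^1: 50450 = 2^1·25225; with 694003 mod 8 = 3, (2/694003) = -1; sign now -1; continue with (25225/694003)
flip (25225/694003) -> (694003/25225): both odd, 25225 mod 4 = 1, 694003 mod 4 = 3, so the flip contributes +1; sign now -1
(694003/25225): 694003 mod 25225 = 12928, so (694003/25225) = (12928/25225)
factor out 2^7: 12928 = 2^7·101; with 25225 mod 8 = 1, (2/25225) = +1; sign now -1; continue with (101/25225)
flip (101/25225) -> (25225/101): both odd, 101 mod 4 = 1, 25225 mod 4 = 1, so the flip contributes +1; sign now -1
(25225/101): 25225 mod 101 = 76, so (25225/101) = (76/101)
factor out 2^2: 76 = 2^2·19; with 101 mod 8 = 5, (2/101) = -1; sign now -1; continue with (19/101)
flip (19/101) -> (101/19): both odd, 19 mod 4 = 3, 101 mod 4 = 1, so the flip contributes +1; sign now -1
(101/19): 101 mod 19 = 6, so (101/19) = (6/19)
factor out 2^1: 6 = 2^1·3; with 19 mod 8 = 3, (2/19) = -1; sign now +1; continue with (3/19)
flip (3/19) -> (19/3): both odd, 3 mod 4 = 3, 19 mod 4 = 3, so the flip contributes -1; sign now -1
(19/3): 19 mod 3 = 1, so (19/3) = (1/3)
reached (1/3) = 1, so the symbol is -1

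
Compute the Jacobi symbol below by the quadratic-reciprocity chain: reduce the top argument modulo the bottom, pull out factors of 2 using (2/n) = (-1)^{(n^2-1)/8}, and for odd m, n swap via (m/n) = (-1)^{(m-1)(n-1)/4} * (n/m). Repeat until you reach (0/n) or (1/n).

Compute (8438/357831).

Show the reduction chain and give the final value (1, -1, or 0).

factor out 2^1: 8438 = 2^1·4219; with 357831 mod 8 = 7, (2/357831) = +1; sign now +1; continue with (4219/357831)
flip (4219/357831) -> (357831/4219): both odd, 4219 mod 4 = 3, 357831 mod 4 = 3, so the flip contributes -1; sign now -1
(357831/4219): 357831 mod 4219 = 3435, so (357831/4219) = (3435/4219)
flip (3435/4219) -> (4219/3435): both odd, 3435 mod 4 = 3, 4219 mod 4 = 3, so the flip contributes -1; sign now +1
(4219/3435): 4219 mod 3435 = 784, so (4219/3435) = (784/3435)
factor out 2^4: 784 = 2^4·49; with 3435 mod 8 = 3, (2/3435) = -1; sign now +1; continue with (49/3435)
flip (49/3435) -> (3435/49): both odd, 49 mod 4 = 1, 3435 mod 4 = 3, so the flip contributes +1; sign now +1
(3435/49): 3435 mod 49 = 5, so (3435/49) = (5/49)
flip (5/49) -> (49/5): both odd, 5 mod 4 = 1, 49 mod 4 = 1, so the flip contributes +1; sign now +1
(49/5): 49 mod 5 = 4, so (49/5) = (4/5)
factor out 2^2: 4 = 2^2·1; with 5 mod 8 = 5, (2/5) = -1; sign now +1; continue with (1/5)
reached (1/5) = 1, so the symbol is +1

1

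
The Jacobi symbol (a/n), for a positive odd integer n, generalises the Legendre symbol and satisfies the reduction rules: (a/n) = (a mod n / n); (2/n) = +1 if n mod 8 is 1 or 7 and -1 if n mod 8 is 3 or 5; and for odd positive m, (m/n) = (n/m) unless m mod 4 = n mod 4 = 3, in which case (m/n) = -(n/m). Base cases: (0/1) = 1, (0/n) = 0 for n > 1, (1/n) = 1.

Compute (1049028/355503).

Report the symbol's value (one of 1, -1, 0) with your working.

0

(1049028/355503) = (338022/355503)   [reduce mod 355503]
338022 = 2^1·169011; (2/355503) = +1 since 355503 mod 8 = 7, so (338022/355503) = (+1)^1·(169011/355503); sign now +1
reciprocity: (169011/355503) = -1·(355503/169011) since 169011 mod 4 = 3, 355503 mod 4 = 3; sign now -1
(355503/169011) = (17481/169011)   [reduce mod 169011]
reciprocity: (17481/169011) = +1·(169011/17481) since 17481 mod 4 = 1, 169011 mod 4 = 3; sign now -1
(169011/17481) = (11682/17481)   [reduce mod 17481]
11682 = 2^1·5841; (2/17481) = +1 since 17481 mod 8 = 1, so (11682/17481) = (+1)^1·(5841/17481); sign now -1
reciprocity: (5841/17481) = +1·(17481/5841) since 5841 mod 4 = 1, 17481 mod 4 = 1; sign now -1
(17481/5841) = (5799/5841)   [reduce mod 5841]
reciprocity: (5799/5841) = +1·(5841/5799) since 5799 mod 4 = 3, 5841 mod 4 = 1; sign now -1
(5841/5799) = (42/5799)   [reduce mod 5799]
42 = 2^1·21; (2/5799) = +1 since 5799 mod 8 = 7, so (42/5799) = (+1)^1·(21/5799); sign now -1
reciprocity: (21/5799) = +1·(5799/21) since 21 mod 4 = 1, 5799 mod 4 = 3; sign now -1
(5799/21) = (3/21)   [reduce mod 21]
reciprocity: (3/21) = +1·(21/3) since 3 mod 4 = 3, 21 mod 4 = 1; sign now -1
(21/3) = (0/3)   [reduce mod 3]
(0/3) = 0   [gcd(a, n) > 1]; final value = 0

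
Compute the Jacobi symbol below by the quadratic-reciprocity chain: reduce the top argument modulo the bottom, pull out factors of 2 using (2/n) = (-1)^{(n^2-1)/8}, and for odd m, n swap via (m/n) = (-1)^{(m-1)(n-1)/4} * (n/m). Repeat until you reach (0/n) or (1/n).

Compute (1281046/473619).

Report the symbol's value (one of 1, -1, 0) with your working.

(1281046/473619) = (333808/473619)   [reduce mod 473619]
333808 = 2^4·20863; (2/473619) = -1 since 473619 mod 8 = 3, so (333808/473619) = (-1)^4·(20863/473619); sign now +1
reciprocity: (20863/473619) = -1·(473619/20863) since 20863 mod 4 = 3, 473619 mod 4 = 3; sign now -1
(473619/20863) = (14633/20863)   [reduce mod 20863]
reciprocity: (14633/20863) = +1·(20863/14633) since 14633 mod 4 = 1, 20863 mod 4 = 3; sign now -1
(20863/14633) = (6230/14633)   [reduce mod 14633]
6230 = 2^1·3115; (2/14633) = +1 since 14633 mod 8 = 1, so (6230/14633) = (+1)^1·(3115/14633); sign now -1
reciprocity: (3115/14633) = +1·(14633/3115) since 3115 mod 4 = 3, 14633 mod 4 = 1; sign now -1
(14633/3115) = (2173/3115)   [reduce mod 3115]
reciprocity: (2173/3115) = +1·(3115/2173) since 2173 mod 4 = 1, 3115 mod 4 = 3; sign now -1
(3115/2173) = (942/2173)   [reduce mod 2173]
942 = 2^1·471; (2/2173) = -1 since 2173 mod 8 = 5, so (942/2173) = (-1)^1·(471/2173); sign now +1
reciprocity: (471/2173) = +1·(2173/471) since 471 mod 4 = 3, 2173 mod 4 = 1; sign now +1
(2173/471) = (289/471)   [reduce mod 471]
reciprocity: (289/471) = +1·(471/289) since 289 mod 4 = 1, 471 mod 4 = 3; sign now +1
(471/289) = (182/289)   [reduce mod 289]
182 = 2^1·91; (2/289) = +1 since 289 mod 8 = 1, so (182/289) = (+1)^1·(91/289); sign now +1
reciprocity: (91/289) = +1·(289/91) since 91 mod 4 = 3, 289 mod 4 = 1; sign now +1
(289/91) = (16/91)   [reduce mod 91]
16 = 2^4·1; (2/91) = -1 since 91 mod 8 = 3, so (16/91) = (-1)^4·(1/91); sign now +1
(1/91) = 1; final value = sign = +1

1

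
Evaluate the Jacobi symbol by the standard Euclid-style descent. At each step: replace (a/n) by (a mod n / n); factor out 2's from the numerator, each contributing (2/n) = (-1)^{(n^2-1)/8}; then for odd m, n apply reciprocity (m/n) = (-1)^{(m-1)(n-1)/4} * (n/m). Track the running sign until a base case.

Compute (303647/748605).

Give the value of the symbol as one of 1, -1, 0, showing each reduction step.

reciprocity: (303647/748605) = +1·(748605/303647) since 303647 mod 4 = 3, 748605 mod 4 = 1; sign now +1
(748605/303647) = (141311/303647)   [reduce mod 303647]
reciprocity: (141311/303647) = -1·(303647/141311) since 141311 mod 4 = 3, 303647 mod 4 = 3; sign now -1
(303647/141311) = (21025/141311)   [reduce mod 141311]
reciprocity: (21025/141311) = +1·(141311/21025) since 21025 mod 4 = 1, 141311 mod 4 = 3; sign now -1
(141311/21025) = (15161/21025)   [reduce mod 21025]
reciprocity: (15161/21025) = +1·(21025/15161) since 15161 mod 4 = 1, 21025 mod 4 = 1; sign now -1
(21025/15161) = (5864/15161)   [reduce mod 15161]
5864 = 2^3·733; (2/15161) = +1 since 15161 mod 8 = 1, so (5864/15161) = (+1)^3·(733/15161); sign now -1
reciprocity: (733/15161) = +1·(15161/733) since 733 mod 4 = 1, 15161 mod 4 = 1; sign now -1
(15161/733) = (501/733)   [reduce mod 733]
reciprocity: (501/733) = +1·(733/501) since 501 mod 4 = 1, 733 mod 4 = 1; sign now -1
(733/501) = (232/501)   [reduce mod 501]
232 = 2^3·29; (2/501) = -1 since 501 mod 8 = 5, so (232/501) = (-1)^3·(29/501); sign now +1
reciprocity: (29/501) = +1·(501/29) since 29 mod 4 = 1, 501 mod 4 = 1; sign now +1
(501/29) = (8/29)   [reduce mod 29]
8 = 2^3·1; (2/29) = -1 since 29 mod 8 = 5, so (8/29) = (-1)^3·(1/29); sign now -1
(1/29) = 1; final value = sign = -1

-1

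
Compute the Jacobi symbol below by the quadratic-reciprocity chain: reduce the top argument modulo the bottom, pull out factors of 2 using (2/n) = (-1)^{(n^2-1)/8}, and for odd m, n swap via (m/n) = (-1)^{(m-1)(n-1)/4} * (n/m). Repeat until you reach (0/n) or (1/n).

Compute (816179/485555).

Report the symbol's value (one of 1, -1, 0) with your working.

0

(816179/485555) = (330624/485555)   [reduce mod 485555]
330624 = 2^7·2583; (2/485555) = -1 since 485555 mod 8 = 3, so (330624/485555) = (-1)^7·(2583/485555); sign now -1
reciprocity: (2583/485555) = -1·(485555/2583) since 2583 mod 4 = 3, 485555 mod 4 = 3; sign now +1
(485555/2583) = (2534/2583)   [reduce mod 2583]
2534 = 2^1·1267; (2/2583) = +1 since 2583 mod 8 = 7, so (2534/2583) = (+1)^1·(1267/2583); sign now +1
reciprocity: (1267/2583) = -1·(2583/1267) since 1267 mod 4 = 3, 2583 mod 4 = 3; sign now -1
(2583/1267) = (49/1267)   [reduce mod 1267]
reciprocity: (49/1267) = +1·(1267/49) since 49 mod 4 = 1, 1267 mod 4 = 3; sign now -1
(1267/49) = (42/49)   [reduce mod 49]
42 = 2^1·21; (2/49) = +1 since 49 mod 8 = 1, so (42/49) = (+1)^1·(21/49); sign now -1
reciprocity: (21/49) = +1·(49/21) since 21 mod 4 = 1, 49 mod 4 = 1; sign now -1
(49/21) = (7/21)   [reduce mod 21]
reciprocity: (7/21) = +1·(21/7) since 7 mod 4 = 3, 21 mod 4 = 1; sign now -1
(21/7) = (0/7)   [reduce mod 7]
(0/7) = 0   [gcd(a, n) > 1]; final value = 0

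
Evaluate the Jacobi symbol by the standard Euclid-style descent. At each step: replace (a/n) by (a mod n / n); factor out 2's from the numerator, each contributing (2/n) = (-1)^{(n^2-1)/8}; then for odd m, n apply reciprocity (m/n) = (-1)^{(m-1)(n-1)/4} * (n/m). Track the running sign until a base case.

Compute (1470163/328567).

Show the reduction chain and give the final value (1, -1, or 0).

(1470163/328567): 1470163 mod 328567 = 155895, so (1470163/328567) = (155895/328567)
flip (155895/328567) -> (328567/155895): both odd, 155895 mod 4 = 3, 328567 mod 4 = 3, so the flip contributes -1; sign now -1
(328567/155895): 328567 mod 155895 = 16777, so (328567/155895) = (16777/155895)
flip (16777/155895) -> (155895/16777): both odd, 16777 mod 4 = 1, 155895 mod 4 = 3, so the flip contributes +1; sign now -1
(155895/16777): 155895 mod 16777 = 4902, so (155895/16777) = (4902/16777)
factor out 2^1: 4902 = 2^1·2451; with 16777 mod 8 = 1, (2/16777) = +1; sign now -1; continue with (2451/16777)
flip (2451/16777) -> (16777/2451): both odd, 2451 mod 4 = 3, 16777 mod 4 = 1, so the flip contributes +1; sign now -1
(16777/2451): 16777 mod 2451 = 2071, so (16777/2451) = (2071/2451)
flip (2071/2451) -> (2451/2071): both odd, 2071 mod 4 = 3, 2451 mod 4 = 3, so the flip contributes -1; sign now +1
(2451/2071): 2451 mod 2071 = 380, so (2451/2071) = (380/2071)
factor out 2^2: 380 = 2^2·95; with 2071 mod 8 = 7, (2/2071) = +1; sign now +1; continue with (95/2071)
flip (95/2071) -> (2071/95): both odd, 95 mod 4 = 3, 2071 mod 4 = 3, so the flip contributes -1; sign now -1
(2071/95): 2071 mod 95 = 76, so (2071/95) = (76/95)
factor out 2^2: 76 = 2^2·19; with 95 mod 8 = 7, (2/95) = +1; sign now -1; continue with (19/95)
flip (19/95) -> (95/19): both odd, 19 mod 4 = 3, 95 mod 4 = 3, so the flip contributes -1; sign now +1
(95/19): 95 mod 19 = 0, so (95/19) = (0/19)
reached (0/19); gcd(a, n) > 1, so (0/19) = 0 and the symbol is 0

0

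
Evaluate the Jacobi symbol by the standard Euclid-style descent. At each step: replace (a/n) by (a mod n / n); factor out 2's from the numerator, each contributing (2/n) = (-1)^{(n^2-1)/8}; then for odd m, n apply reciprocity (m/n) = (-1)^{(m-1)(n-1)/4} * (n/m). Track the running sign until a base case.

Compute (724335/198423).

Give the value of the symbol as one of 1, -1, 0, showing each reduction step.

0

(724335/198423) = (129066/198423)   [reduce mod 198423]
129066 = 2^1·64533; (2/198423) = +1 since 198423 mod 8 = 7, so (129066/198423) = (+1)^1·(64533/198423); sign now +1
reciprocity: (64533/198423) = +1·(198423/64533) since 64533 mod 4 = 1, 198423 mod 4 = 3; sign now +1
(198423/64533) = (4824/64533)   [reduce mod 64533]
4824 = 2^3·603; (2/64533) = -1 since 64533 mod 8 = 5, so (4824/64533) = (-1)^3·(603/64533); sign now -1
reciprocity: (603/64533) = +1·(64533/603) since 603 mod 4 = 3, 64533 mod 4 = 1; sign now -1
(64533/603) = (12/603)   [reduce mod 603]
12 = 2^2·3; (2/603) = -1 since 603 mod 8 = 3, so (12/603) = (-1)^2·(3/603); sign now -1
reciprocity: (3/603) = -1·(603/3) since 3 mod 4 = 3, 603 mod 4 = 3; sign now +1
(603/3) = (0/3)   [reduce mod 3]
(0/3) = 0   [gcd(a, n) > 1]; final value = 0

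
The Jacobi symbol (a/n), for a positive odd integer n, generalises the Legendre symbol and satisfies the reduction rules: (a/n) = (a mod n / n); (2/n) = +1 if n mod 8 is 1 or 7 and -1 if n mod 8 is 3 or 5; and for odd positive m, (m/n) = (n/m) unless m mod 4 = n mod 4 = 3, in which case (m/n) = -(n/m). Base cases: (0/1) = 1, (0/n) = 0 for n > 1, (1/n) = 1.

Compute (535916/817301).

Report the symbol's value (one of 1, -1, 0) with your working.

-1

535916 = 2^2·133979; (2/817301) = -1 since 817301 mod 8 = 5, so (535916/817301) = (-1)^2·(133979/817301); sign now +1
reciprocity: (133979/817301) = +1·(817301/133979) since 133979 mod 4 = 3, 817301 mod 4 = 1; sign now +1
(817301/133979) = (13427/133979)   [reduce mod 133979]
reciprocity: (13427/133979) = -1·(133979/13427) since 13427 mod 4 = 3, 133979 mod 4 = 3; sign now -1
(133979/13427) = (13136/13427)   [reduce mod 13427]
13136 = 2^4·821; (2/13427) = -1 since 13427 mod 8 = 3, so (13136/13427) = (-1)^4·(821/13427); sign now -1
reciprocity: (821/13427) = +1·(13427/821) since 821 mod 4 = 1, 13427 mod 4 = 3; sign now -1
(13427/821) = (291/821)   [reduce mod 821]
reciprocity: (291/821) = +1·(821/291) since 291 mod 4 = 3, 821 mod 4 = 1; sign now -1
(821/291) = (239/291)   [reduce mod 291]
reciprocity: (239/291) = -1·(291/239) since 239 mod 4 = 3, 291 mod 4 = 3; sign now +1
(291/239) = (52/239)   [reduce mod 239]
52 = 2^2·13; (2/239) = +1 since 239 mod 8 = 7, so (52/239) = (+1)^2·(13/239); sign now +1
reciprocity: (13/239) = +1·(239/13) since 13 mod 4 = 1, 239 mod 4 = 3; sign now +1
(239/13) = (5/13)   [reduce mod 13]
reciprocity: (5/13) = +1·(13/5) since 5 mod 4 = 1, 13 mod 4 = 1; sign now +1
(13/5) = (3/5)   [reduce mod 5]
reciprocity: (3/5) = +1·(5/3) since 3 mod 4 = 3, 5 mod 4 = 1; sign now +1
(5/3) = (2/3)   [reduce mod 3]
2 = 2^1·1; (2/3) = -1 since 3 mod 8 = 3, so (2/3) = (-1)^1·(1/3); sign now -1
(1/3) = 1; final value = sign = -1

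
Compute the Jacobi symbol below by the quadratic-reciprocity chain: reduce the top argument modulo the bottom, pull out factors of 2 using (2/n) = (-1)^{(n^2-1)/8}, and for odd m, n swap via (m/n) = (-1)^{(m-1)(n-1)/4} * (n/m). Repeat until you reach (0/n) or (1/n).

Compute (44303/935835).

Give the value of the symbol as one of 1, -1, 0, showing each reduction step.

reciprocity: (44303/935835) = -1·(935835/44303) since 44303 mod 4 = 3, 935835 mod 4 = 3; sign now -1
(935835/44303) = (5472/44303)   [reduce mod 44303]
5472 = 2^5·171; (2/44303) = +1 since 44303 mod 8 = 7, so (5472/44303) = (+1)^5·(171/44303); sign now -1
reciprocity: (171/44303) = -1·(44303/171) since 171 mod 4 = 3, 44303 mod 4 = 3; sign now +1
(44303/171) = (14/171)   [reduce mod 171]
14 = 2^1·7; (2/171) = -1 since 171 mod 8 = 3, so (14/171) = (-1)^1·(7/171); sign now -1
reciprocity: (7/171) = -1·(171/7) since 7 mod 4 = 3, 171 mod 4 = 3; sign now +1
(171/7) = (3/7)   [reduce mod 7]
reciprocity: (3/7) = -1·(7/3) since 3 mod 4 = 3, 7 mod 4 = 3; sign now -1
(7/3) = (1/3)   [reduce mod 3]
(1/3) = 1; final value = sign = -1

-1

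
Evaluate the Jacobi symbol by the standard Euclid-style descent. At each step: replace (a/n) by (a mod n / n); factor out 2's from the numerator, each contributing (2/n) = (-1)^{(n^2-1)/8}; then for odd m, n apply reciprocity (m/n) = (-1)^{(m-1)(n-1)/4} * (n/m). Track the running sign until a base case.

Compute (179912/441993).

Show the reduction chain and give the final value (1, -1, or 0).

factor out 2^3: 179912 = 2^3·22489; with 441993 mod 8 = 1, (2/441993) = +1; sign now +1; continue with (22489/441993)
flip (22489/441993) -> (441993/22489): both odd, 22489 mod 4 = 1, 441993 mod 4 = 1, so the flip contributes +1; sign now +1
(441993/22489): 441993 mod 22489 = 14702, so (441993/22489) = (14702/22489)
factor out 2^1: 14702 = 2^1·7351; with 22489 mod 8 = 1, (2/22489) = +1; sign now +1; continue with (7351/22489)
flip (7351/22489) -> (22489/7351): both odd, 7351 mod 4 = 3, 22489 mod 4 = 1, so the flip contributes +1; sign now +1
(22489/7351): 22489 mod 7351 = 436, so (22489/7351) = (436/7351)
factor out 2^2: 436 = 2^2·109; with 7351 mod 8 = 7, (2/7351) = +1; sign now +1; continue with (109/7351)
flip (109/7351) -> (7351/109): both odd, 109 mod 4 = 1, 7351 mod 4 = 3, so the flip contributes +1; sign now +1
(7351/109): 7351 mod 109 = 48, so (7351/109) = (48/109)
factor out 2^4: 48 = 2^4·3; with 109 mod 8 = 5, (2/109) = -1; sign now +1; continue with (3/109)
flip (3/109) -> (109/3): both odd, 3 mod 4 = 3, 109 mod 4 = 1, so the flip contributes +1; sign now +1
(109/3): 109 mod 3 = 1, so (109/3) = (1/3)
reached (1/3) = 1, so the symbol is +1

1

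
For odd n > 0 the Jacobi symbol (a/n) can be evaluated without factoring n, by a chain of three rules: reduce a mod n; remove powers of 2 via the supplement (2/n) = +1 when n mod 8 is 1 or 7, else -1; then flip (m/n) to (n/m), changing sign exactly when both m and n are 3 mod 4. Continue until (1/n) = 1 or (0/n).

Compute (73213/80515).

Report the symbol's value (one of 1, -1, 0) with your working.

-1

reciprocity: (73213/80515) = +1·(80515/73213) since 73213 mod 4 = 1, 80515 mod 4 = 3; sign now +1
(80515/73213) = (7302/73213)   [reduce mod 73213]
7302 = 2^1·3651; (2/73213) = -1 since 73213 mod 8 = 5, so (7302/73213) = (-1)^1·(3651/73213); sign now -1
reciprocity: (3651/73213) = +1·(73213/3651) since 3651 mod 4 = 3, 73213 mod 4 = 1; sign now -1
(73213/3651) = (193/3651)   [reduce mod 3651]
reciprocity: (193/3651) = +1·(3651/193) since 193 mod 4 = 1, 3651 mod 4 = 3; sign now -1
(3651/193) = (177/193)   [reduce mod 193]
reciprocity: (177/193) = +1·(193/177) since 177 mod 4 = 1, 193 mod 4 = 1; sign now -1
(193/177) = (16/177)   [reduce mod 177]
16 = 2^4·1; (2/177) = +1 since 177 mod 8 = 1, so (16/177) = (+1)^4·(1/177); sign now -1
(1/177) = 1; final value = sign = -1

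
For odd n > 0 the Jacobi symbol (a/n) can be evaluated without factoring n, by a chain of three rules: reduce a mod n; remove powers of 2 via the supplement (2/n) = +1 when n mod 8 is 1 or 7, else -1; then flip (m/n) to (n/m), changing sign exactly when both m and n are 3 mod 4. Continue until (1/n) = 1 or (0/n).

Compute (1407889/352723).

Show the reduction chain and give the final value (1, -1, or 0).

(1407889/352723) = (349720/352723)   [reduce mod 352723]
349720 = 2^3·43715; (2/352723) = -1 since 352723 mod 8 = 3, so (349720/352723) = (-1)^3·(43715/352723); sign now -1
reciprocity: (43715/352723) = -1·(352723/43715) since 43715 mod 4 = 3, 352723 mod 4 = 3; sign now +1
(352723/43715) = (3003/43715)   [reduce mod 43715]
reciprocity: (3003/43715) = -1·(43715/3003) since 3003 mod 4 = 3, 43715 mod 4 = 3; sign now -1
(43715/3003) = (1673/3003)   [reduce mod 3003]
reciprocity: (1673/3003) = +1·(3003/1673) since 1673 mod 4 = 1, 3003 mod 4 = 3; sign now -1
(3003/1673) = (1330/1673)   [reduce mod 1673]
1330 = 2^1·665; (2/1673) = +1 since 1673 mod 8 = 1, so (1330/1673) = (+1)^1·(665/1673); sign now -1
reciprocity: (665/1673) = +1·(1673/665) since 665 mod 4 = 1, 1673 mod 4 = 1; sign now -1
(1673/665) = (343/665)   [reduce mod 665]
reciprocity: (343/665) = +1·(665/343) since 343 mod 4 = 3, 665 mod 4 = 1; sign now -1
(665/343) = (322/343)   [reduce mod 343]
322 = 2^1·161; (2/343) = +1 since 343 mod 8 = 7, so (322/343) = (+1)^1·(161/343); sign now -1
reciprocity: (161/343) = +1·(343/161) since 161 mod 4 = 1, 343 mod 4 = 3; sign now -1
(343/161) = (21/161)   [reduce mod 161]
reciprocity: (21/161) = +1·(161/21) since 21 mod 4 = 1, 161 mod 4 = 1; sign now -1
(161/21) = (14/21)   [reduce mod 21]
14 = 2^1·7; (2/21) = -1 since 21 mod 8 = 5, so (14/21) = (-1)^1·(7/21); sign now +1
reciprocity: (7/21) = +1·(21/7) since 7 mod 4 = 3, 21 mod 4 = 1; sign now +1
(21/7) = (0/7)   [reduce mod 7]
(0/7) = 0   [gcd(a, n) > 1]; final value = 0

0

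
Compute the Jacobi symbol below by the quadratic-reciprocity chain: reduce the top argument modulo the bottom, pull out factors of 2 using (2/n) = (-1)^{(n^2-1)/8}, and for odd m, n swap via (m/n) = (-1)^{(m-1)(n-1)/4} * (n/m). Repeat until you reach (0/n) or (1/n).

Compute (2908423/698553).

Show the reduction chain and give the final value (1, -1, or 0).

(2908423/698553) = (114211/698553)   [reduce mod 698553]
reciprocity: (114211/698553) = +1·(698553/114211) since 114211 mod 4 = 3, 698553 mod 4 = 1; sign now +1
(698553/114211) = (13287/114211)   [reduce mod 114211]
reciprocity: (13287/114211) = -1·(114211/13287) since 13287 mod 4 = 3, 114211 mod 4 = 3; sign now -1
(114211/13287) = (7915/13287)   [reduce mod 13287]
reciprocity: (7915/13287) = -1·(13287/7915) since 7915 mod 4 = 3, 13287 mod 4 = 3; sign now +1
(13287/7915) = (5372/7915)   [reduce mod 7915]
5372 = 2^2·1343; (2/7915) = -1 since 7915 mod 8 = 3, so (5372/7915) = (-1)^2·(1343/7915); sign now +1
reciprocity: (1343/7915) = -1·(7915/1343) since 1343 mod 4 = 3, 7915 mod 4 = 3; sign now -1
(7915/1343) = (1200/1343)   [reduce mod 1343]
1200 = 2^4·75; (2/1343) = +1 since 1343 mod 8 = 7, so (1200/1343) = (+1)^4·(75/1343); sign now -1
reciprocity: (75/1343) = -1·(1343/75) since 75 mod 4 = 3, 1343 mod 4 = 3; sign now +1
(1343/75) = (68/75)   [reduce mod 75]
68 = 2^2·17; (2/75) = -1 since 75 mod 8 = 3, so (68/75) = (-1)^2·(17/75); sign now +1
reciprocity: (17/75) = +1·(75/17) since 17 mod 4 = 1, 75 mod 4 = 3; sign now +1
(75/17) = (7/17)   [reduce mod 17]
reciprocity: (7/17) = +1·(17/7) since 7 mod 4 = 3, 17 mod 4 = 1; sign now +1
(17/7) = (3/7)   [reduce mod 7]
reciprocity: (3/7) = -1·(7/3) since 3 mod 4 = 3, 7 mod 4 = 3; sign now -1
(7/3) = (1/3)   [reduce mod 3]
(1/3) = 1; final value = sign = -1

-1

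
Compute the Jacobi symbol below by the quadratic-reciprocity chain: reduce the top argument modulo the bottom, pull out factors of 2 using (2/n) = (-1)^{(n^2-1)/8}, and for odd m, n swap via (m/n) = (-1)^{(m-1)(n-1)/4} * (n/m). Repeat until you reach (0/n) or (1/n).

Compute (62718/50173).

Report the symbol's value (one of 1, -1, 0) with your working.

(62718/50173) = (12545/50173)   [reduce mod 50173]
reciprocity: (12545/50173) = +1·(50173/12545) since 12545 mod 4 = 1, 50173 mod 4 = 1; sign now +1
(50173/12545) = (12538/12545)   [reduce mod 12545]
12538 = 2^1·6269; (2/12545) = +1 since 12545 mod 8 = 1, so (12538/12545) = (+1)^1·(6269/12545); sign now +1
reciprocity: (6269/12545) = +1·(12545/6269) since 6269 mod 4 = 1, 12545 mod 4 = 1; sign now +1
(12545/6269) = (7/6269)   [reduce mod 6269]
reciprocity: (7/6269) = +1·(6269/7) since 7 mod 4 = 3, 6269 mod 4 = 1; sign now +1
(6269/7) = (4/7)   [reduce mod 7]
4 = 2^2·1; (2/7) = +1 since 7 mod 8 = 7, so (4/7) = (+1)^2·(1/7); sign now +1
(1/7) = 1; final value = sign = +1

1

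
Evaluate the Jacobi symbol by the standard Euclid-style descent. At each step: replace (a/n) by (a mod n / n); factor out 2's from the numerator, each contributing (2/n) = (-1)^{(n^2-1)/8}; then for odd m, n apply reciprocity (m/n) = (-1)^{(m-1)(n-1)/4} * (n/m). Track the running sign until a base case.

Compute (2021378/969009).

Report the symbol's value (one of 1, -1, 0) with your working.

(2021378/969009) = (83360/969009)   [reduce mod 969009]
83360 = 2^5·2605; (2/969009) = +1 since 969009 mod 8 = 1, so (83360/969009) = (+1)^5·(2605/969009); sign now +1
reciprocity: (2605/969009) = +1·(969009/2605) since 2605 mod 4 = 1, 969009 mod 4 = 1; sign now +1
(969009/2605) = (2554/2605)   [reduce mod 2605]
2554 = 2^1·1277; (2/2605) = -1 since 2605 mod 8 = 5, so (2554/2605) = (-1)^1·(1277/2605); sign now -1
reciprocity: (1277/2605) = +1·(2605/1277) since 1277 mod 4 = 1, 2605 mod 4 = 1; sign now -1
(2605/1277) = (51/1277)   [reduce mod 1277]
reciprocity: (51/1277) = +1·(1277/51) since 51 mod 4 = 3, 1277 mod 4 = 1; sign now -1
(1277/51) = (2/51)   [reduce mod 51]
2 = 2^1·1; (2/51) = -1 since 51 mod 8 = 3, so (2/51) = (-1)^1·(1/51); sign now +1
(1/51) = 1; final value = sign = +1

1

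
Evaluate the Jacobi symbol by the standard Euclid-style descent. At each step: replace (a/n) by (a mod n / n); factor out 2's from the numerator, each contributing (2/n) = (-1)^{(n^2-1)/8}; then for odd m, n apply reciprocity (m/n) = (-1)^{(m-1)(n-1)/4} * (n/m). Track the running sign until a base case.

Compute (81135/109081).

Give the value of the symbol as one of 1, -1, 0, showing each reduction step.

flip (81135/109081) -> (109081/81135): both odd, 81135 mod 4 = 3, 109081 mod 4 = 1, so the flip contributes +1; sign now +1
(109081/81135): 109081 mod 81135 = 27946, so (109081/81135) = (27946/81135)
factor out 2^1: 27946 = 2^1·13973; with 81135 mod 8 = 7, (2/81135) = +1; sign now +1; continue with (13973/81135)
flip (13973/81135) -> (81135/13973): both odd, 13973 mod 4 = 1, 81135 mod 4 = 3, so the flip contributes +1; sign now +1
(81135/13973): 81135 mod 13973 = 11270, so (81135/13973) = (11270/13973)
factor out 2^1: 11270 = 2^1·5635; with 13973 mod 8 = 5, (2/13973) = -1; sign now -1; continue with (5635/13973)
flip (5635/13973) -> (13973/5635): both odd, 5635 mod 4 = 3, 13973 mod 4 = 1, so the flip contributes +1; sign now -1
(13973/5635): 13973 mod 5635 = 2703, so (13973/5635) = (2703/5635)
flip (2703/5635) -> (5635/2703): both odd, 2703 mod 4 = 3, 5635 mod 4 = 3, so the flip contributes -1; sign now +1
(5635/2703): 5635 mod 2703 = 229, so (5635/2703) = (229/2703)
flip (229/2703) -> (2703/229): both odd, 229 mod 4 = 1, 2703 mod 4 = 3, so the flip contributes +1; sign now +1
(2703/229): 2703 mod 229 = 184, so (2703/229) = (184/229)
factor out 2^3: 184 = 2^3·23; with 229 mod 8 = 5, (2/229) = -1; sign now -1; continue with (23/229)
flip (23/229) -> (229/23): both odd, 23 mod 4 = 3, 229 mod 4 = 1, so the flip contributes +1; sign now -1
(229/23): 229 mod 23 = 22, so (229/23) = (22/23)
factor out 2^1: 22 = 2^1·11; with 23 mod 8 = 7, (2/23) = +1; sign now -1; continue with (11/23)
flip (11/23) -> (23/11): both odd, 11 mod 4 = 3, 23 mod 4 = 3, so the flip contributes -1; sign now +1
(23/11): 23 mod 11 = 1, so (23/11) = (1/11)
reached (1/11) = 1, so the symbol is +1

1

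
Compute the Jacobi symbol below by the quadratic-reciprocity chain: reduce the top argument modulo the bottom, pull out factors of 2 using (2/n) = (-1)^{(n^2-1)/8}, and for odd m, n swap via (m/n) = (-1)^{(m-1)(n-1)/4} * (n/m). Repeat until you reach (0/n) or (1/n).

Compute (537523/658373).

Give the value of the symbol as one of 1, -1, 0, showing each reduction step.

reciprocity: (537523/658373) = +1·(658373/537523) since 537523 mod 4 = 3, 658373 mod 4 = 1; sign now +1
(658373/537523) = (120850/537523)   [reduce mod 537523]
120850 = 2^1·60425; (2/537523) = -1 since 537523 mod 8 = 3, so (120850/537523) = (-1)^1·(60425/537523); sign now -1
reciprocity: (60425/537523) = +1·(537523/60425) since 60425 mod 4 = 1, 537523 mod 4 = 3; sign now -1
(537523/60425) = (54123/60425)   [reduce mod 60425]
reciprocity: (54123/60425) = +1·(60425/54123) since 54123 mod 4 = 3, 60425 mod 4 = 1; sign now -1
(60425/54123) = (6302/54123)   [reduce mod 54123]
6302 = 2^1·3151; (2/54123) = -1 since 54123 mod 8 = 3, so (6302/54123) = (-1)^1·(3151/54123); sign now +1
reciprocity: (3151/54123) = -1·(54123/3151) since 3151 mod 4 = 3, 54123 mod 4 = 3; sign now -1
(54123/3151) = (556/3151)   [reduce mod 3151]
556 = 2^2·139; (2/3151) = +1 since 3151 mod 8 = 7, so (556/3151) = (+1)^2·(139/3151); sign now -1
reciprocity: (139/3151) = -1·(3151/139) since 139 mod 4 = 3, 3151 mod 4 = 3; sign now +1
(3151/139) = (93/139)   [reduce mod 139]
reciprocity: (93/139) = +1·(139/93) since 93 mod 4 = 1, 139 mod 4 = 3; sign now +1
(139/93) = (46/93)   [reduce mod 93]
46 = 2^1·23; (2/93) = -1 since 93 mod 8 = 5, so (46/93) = (-1)^1·(23/93); sign now -1
reciprocity: (23/93) = +1·(93/23) since 23 mod 4 = 3, 93 mod 4 = 1; sign now -1
(93/23) = (1/23)   [reduce mod 23]
(1/23) = 1; final value = sign = -1

-1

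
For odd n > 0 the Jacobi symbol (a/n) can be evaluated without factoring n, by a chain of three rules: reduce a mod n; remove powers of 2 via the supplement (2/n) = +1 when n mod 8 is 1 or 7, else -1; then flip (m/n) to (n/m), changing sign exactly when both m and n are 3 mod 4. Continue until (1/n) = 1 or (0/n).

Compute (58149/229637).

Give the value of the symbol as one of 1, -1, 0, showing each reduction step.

flip (58149/229637) -> (229637/58149): both odd, 58149 mod 4 = 1, 229637 mod 4 = 1, so the flip contributes +1; sign now +1
(229637/58149): 229637 mod 58149 = 55190, so (229637/58149) = (55190/58149)
factor out 2^1: 55190 = 2^1·27595; with 58149 mod 8 = 5, (2/58149) = -1; sign now -1; continue with (27595/58149)
flip (27595/58149) -> (58149/27595): both odd, 27595 mod 4 = 3, 58149 mod 4 = 1, so the flip contributes +1; sign now -1
(58149/27595): 58149 mod 27595 = 2959, so (58149/27595) = (2959/27595)
flip (2959/27595) -> (27595/2959): both odd, 2959 mod 4 = 3, 27595 mod 4 = 3, so the flip contributes -1; sign now +1
(27595/2959): 27595 mod 2959 = 964, so (27595/2959) = (964/2959)
factor out 2^2: 964 = 2^2·241; with 2959 mod 8 = 7, (2/2959) = +1; sign now +1; continue with (241/2959)
flip (241/2959) -> (2959/241): both odd, 241 mod 4 = 1, 2959 mod 4 = 3, so the flip contributes +1; sign now +1
(2959/241): 2959 mod 241 = 67, so (2959/241) = (67/241)
flip (67/241) -> (241/67): both odd, 67 mod 4 = 3, 241 mod 4 = 1, so the flip contributes +1; sign now +1
(241/67): 241 mod 67 = 40, so (241/67) = (40/67)
factor out 2^3: 40 = 2^3·5; with 67 mod 8 = 3, (2/67) = -1; sign now -1; continue with (5/67)
flip (5/67) -> (67/5): both odd, 5 mod 4 = 1, 67 mod 4 = 3, so the flip contributes +1; sign now -1
(67/5): 67 mod 5 = 2, so (67/5) = (2/5)
factor out 2^1: 2 = 2^1·1; with 5 mod 8 = 5, (2/5) = -1; sign now +1; continue with (1/5)
reached (1/5) = 1, so the symbol is +1

1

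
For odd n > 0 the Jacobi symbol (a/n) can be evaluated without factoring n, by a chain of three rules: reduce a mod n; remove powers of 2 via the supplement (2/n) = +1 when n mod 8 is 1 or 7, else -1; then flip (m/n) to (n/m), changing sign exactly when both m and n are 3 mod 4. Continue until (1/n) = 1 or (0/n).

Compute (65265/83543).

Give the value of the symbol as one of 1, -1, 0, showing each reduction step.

reciprocity: (65265/83543) = +1·(83543/65265) since 65265 mod 4 = 1, 83543 mod 4 = 3; sign now +1
(83543/65265) = (18278/65265)   [reduce mod 65265]
18278 = 2^1·9139; (2/65265) = +1 since 65265 mod 8 = 1, so (18278/65265) = (+1)^1·(9139/65265); sign now +1
reciprocity: (9139/65265) = +1·(65265/9139) since 9139 mod 4 = 3, 65265 mod 4 = 1; sign now +1
(65265/9139) = (1292/9139)   [reduce mod 9139]
1292 = 2^2·323; (2/9139) = -1 since 9139 mod 8 = 3, so (1292/9139) = (-1)^2·(323/9139); sign now +1
reciprocity: (323/9139) = -1·(9139/323) since 323 mod 4 = 3, 9139 mod 4 = 3; sign now -1
(9139/323) = (95/323)   [reduce mod 323]
reciprocity: (95/323) = -1·(323/95) since 95 mod 4 = 3, 323 mod 4 = 3; sign now +1
(323/95) = (38/95)   [reduce mod 95]
38 = 2^1·19; (2/95) = +1 since 95 mod 8 = 7, so (38/95) = (+1)^1·(19/95); sign now +1
reciprocity: (19/95) = -1·(95/19) since 19 mod 4 = 3, 95 mod 4 = 3; sign now -1
(95/19) = (0/19)   [reduce mod 19]
(0/19) = 0   [gcd(a, n) > 1]; final value = 0

0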